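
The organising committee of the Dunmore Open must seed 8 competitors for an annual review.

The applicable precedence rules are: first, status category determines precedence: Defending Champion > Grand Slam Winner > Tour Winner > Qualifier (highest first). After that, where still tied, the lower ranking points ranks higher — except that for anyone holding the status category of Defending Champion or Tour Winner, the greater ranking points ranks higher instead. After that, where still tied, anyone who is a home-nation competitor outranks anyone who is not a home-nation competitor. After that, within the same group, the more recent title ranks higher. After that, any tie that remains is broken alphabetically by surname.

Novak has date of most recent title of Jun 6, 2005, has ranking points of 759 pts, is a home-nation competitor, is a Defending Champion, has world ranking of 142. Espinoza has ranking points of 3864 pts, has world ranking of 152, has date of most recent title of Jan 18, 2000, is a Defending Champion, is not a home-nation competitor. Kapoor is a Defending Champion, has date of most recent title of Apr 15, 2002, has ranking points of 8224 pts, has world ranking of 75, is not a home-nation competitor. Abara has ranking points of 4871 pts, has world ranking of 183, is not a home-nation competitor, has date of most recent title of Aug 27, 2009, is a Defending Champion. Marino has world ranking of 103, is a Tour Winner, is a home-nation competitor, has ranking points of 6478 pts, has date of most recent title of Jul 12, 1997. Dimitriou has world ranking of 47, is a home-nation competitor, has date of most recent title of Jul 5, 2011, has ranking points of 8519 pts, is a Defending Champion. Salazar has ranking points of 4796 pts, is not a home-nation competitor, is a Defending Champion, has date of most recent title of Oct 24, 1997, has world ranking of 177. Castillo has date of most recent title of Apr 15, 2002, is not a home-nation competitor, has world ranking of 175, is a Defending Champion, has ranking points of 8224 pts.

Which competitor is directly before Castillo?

Dimitriou

By status category: Dimitriou, Castillo, Kapoor, Abara, Salazar, Espinoza and Novak (Defending Champion); then Marino (Tour Winner).
Among Dimitriou, Castillo, Kapoor, Abara, Salazar, Espinoza and Novak, by ranking points (higher first) (reversed rule for this group): Dimitriou (8519 pts) before Castillo and Kapoor (8224 pts) before Abara (4871 pts) before Salazar (4796 pts) before Espinoza (3864 pts) before Novak (759 pts).
Castillo and Kapoor are each not a home-nation competitor, so the next rule applies.
Castillo and Kapoor both have date of most recent title Apr 15, 2002, so the next rule applies.
Among Castillo and Kapoor, alphabetically by surname: Castillo before Kapoor.
Order: Dimitriou, Castillo, Kapoor, Abara, Salazar, Espinoza, Novak, Marino.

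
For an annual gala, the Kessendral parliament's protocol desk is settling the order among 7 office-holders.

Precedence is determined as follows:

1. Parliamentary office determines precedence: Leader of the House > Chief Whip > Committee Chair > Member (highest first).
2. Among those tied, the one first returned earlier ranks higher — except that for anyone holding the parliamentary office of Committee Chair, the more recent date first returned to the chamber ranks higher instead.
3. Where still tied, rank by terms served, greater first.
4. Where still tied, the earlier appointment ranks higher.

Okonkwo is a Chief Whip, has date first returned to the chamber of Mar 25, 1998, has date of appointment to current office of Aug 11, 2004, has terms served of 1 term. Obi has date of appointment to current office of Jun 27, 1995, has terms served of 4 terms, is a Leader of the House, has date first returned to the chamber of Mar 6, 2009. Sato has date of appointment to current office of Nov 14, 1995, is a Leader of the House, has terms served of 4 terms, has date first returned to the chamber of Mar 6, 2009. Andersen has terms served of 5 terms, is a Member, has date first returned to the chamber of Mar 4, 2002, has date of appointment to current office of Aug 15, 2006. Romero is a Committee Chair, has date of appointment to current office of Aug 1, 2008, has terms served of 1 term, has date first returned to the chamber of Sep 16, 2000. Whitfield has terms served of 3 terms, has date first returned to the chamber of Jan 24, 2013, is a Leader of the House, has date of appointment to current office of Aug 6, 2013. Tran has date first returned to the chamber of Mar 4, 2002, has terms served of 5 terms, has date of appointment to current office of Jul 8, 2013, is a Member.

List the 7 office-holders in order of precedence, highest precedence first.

Obi, Sato, Whitfield, Okonkwo, Romero, Andersen, Tran

By parliamentary office: Obi, Sato and Whitfield (Leader of the House); then Okonkwo (Chief Whip); then Romero (Committee Chair); then Andersen and Tran (Member).
Among Obi, Sato and Whitfield, by date first returned to the chamber (earlier first): Obi and Sato (Mar 6, 2009) before Whitfield (Jan 24, 2013).
Obi and Sato both have terms served 4 terms, so the next rule applies.
Among Obi and Sato, by date of appointment to current office (earlier first): Obi (Jun 27, 1995) before Sato (Nov 14, 1995).
Andersen and Tran both have date first returned to the chamber Mar 4, 2002, so the next rule applies.
Andersen and Tran both have terms served 5 terms, so the next rule applies.
Among Andersen and Tran, by date of appointment to current office (earlier first): Andersen (Aug 15, 2006) before Tran (Jul 8, 2013).
Full order: Obi, Sato, Whitfield, Okonkwo, Romero, Andersen, Tran.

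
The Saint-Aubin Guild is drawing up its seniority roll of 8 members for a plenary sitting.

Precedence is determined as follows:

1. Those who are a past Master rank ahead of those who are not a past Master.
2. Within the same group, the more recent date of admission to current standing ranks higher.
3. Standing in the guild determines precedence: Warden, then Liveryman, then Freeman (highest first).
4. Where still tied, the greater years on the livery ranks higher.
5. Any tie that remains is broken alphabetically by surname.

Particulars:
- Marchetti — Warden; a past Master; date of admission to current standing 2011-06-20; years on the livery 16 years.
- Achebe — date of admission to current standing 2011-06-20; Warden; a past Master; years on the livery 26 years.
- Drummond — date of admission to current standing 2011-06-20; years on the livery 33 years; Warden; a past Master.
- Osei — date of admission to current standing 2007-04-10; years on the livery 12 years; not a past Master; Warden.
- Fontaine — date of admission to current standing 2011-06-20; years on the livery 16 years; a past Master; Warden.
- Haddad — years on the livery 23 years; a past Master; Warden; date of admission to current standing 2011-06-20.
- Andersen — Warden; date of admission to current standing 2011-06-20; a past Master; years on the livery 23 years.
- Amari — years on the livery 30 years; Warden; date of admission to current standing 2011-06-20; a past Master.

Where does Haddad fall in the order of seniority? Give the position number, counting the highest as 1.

5

By the first rule: Drummond, Amari, Achebe, Andersen, Haddad, Fontaine and Marchetti (each a past Master); then Osei (not a past Master).
Drummond, Amari, Achebe, Andersen, Haddad, Fontaine and Marchetti all have date of admission to current standing 2011-06-20, so the next rule applies.
Drummond, Amari, Achebe, Andersen, Haddad, Fontaine and Marchetti are each Warden, so the next rule applies.
Among Drummond, Amari, Achebe, Andersen, Haddad, Fontaine and Marchetti, by years on the livery (higher first): Drummond (33 years) before Amari (30 years) before Achebe (26 years) before Andersen and Haddad (23 years) before Fontaine and Marchetti (16 years).
Among Andersen and Haddad, alphabetically by surname: Andersen before Haddad.
Among Fontaine and Marchetti, alphabetically by surname: Fontaine before Marchetti.
Order: Drummond, Amari, Achebe, Andersen, Haddad, Fontaine, Marchetti, Osei. So position 5.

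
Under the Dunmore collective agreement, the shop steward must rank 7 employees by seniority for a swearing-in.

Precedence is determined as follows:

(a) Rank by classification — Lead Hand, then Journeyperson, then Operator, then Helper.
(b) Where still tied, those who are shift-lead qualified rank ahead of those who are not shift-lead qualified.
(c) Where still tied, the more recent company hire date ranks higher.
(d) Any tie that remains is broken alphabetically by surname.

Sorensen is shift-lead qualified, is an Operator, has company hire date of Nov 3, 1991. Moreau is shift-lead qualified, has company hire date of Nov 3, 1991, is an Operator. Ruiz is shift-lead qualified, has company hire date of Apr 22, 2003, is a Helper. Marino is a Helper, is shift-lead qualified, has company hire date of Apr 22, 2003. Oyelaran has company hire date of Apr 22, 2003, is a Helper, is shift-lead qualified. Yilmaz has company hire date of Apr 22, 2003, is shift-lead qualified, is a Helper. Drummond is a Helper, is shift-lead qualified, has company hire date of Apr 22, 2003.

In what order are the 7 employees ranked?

By classification: Moreau and Sorensen (Operator); then Drummond, Marino, Oyelaran, Ruiz and Yilmaz (Helper).
Moreau and Sorensen are each shift-lead qualified, so the next rule applies.
Moreau and Sorensen both have company hire date Nov 3, 1991, so the next rule applies.
Among Moreau and Sorensen, alphabetically by surname: Moreau before Sorensen.
Drummond, Marino, Oyelaran, Ruiz and Yilmaz are each shift-lead qualified, so the next rule applies.
Drummond, Marino, Oyelaran, Ruiz and Yilmaz all have company hire date Apr 22, 2003, so the next rule applies.
Among Drummond, Marino, Oyelaran, Ruiz and Yilmaz, alphabetically by surname: Drummond before Marino before Oyelaran before Ruiz before Yilmaz.
Full order: Moreau, Sorensen, Drummond, Marino, Oyelaran, Ruiz, Yilmaz.

Moreau, Sorensen, Drummond, Marino, Oyelaran, Ruiz, Yilmaz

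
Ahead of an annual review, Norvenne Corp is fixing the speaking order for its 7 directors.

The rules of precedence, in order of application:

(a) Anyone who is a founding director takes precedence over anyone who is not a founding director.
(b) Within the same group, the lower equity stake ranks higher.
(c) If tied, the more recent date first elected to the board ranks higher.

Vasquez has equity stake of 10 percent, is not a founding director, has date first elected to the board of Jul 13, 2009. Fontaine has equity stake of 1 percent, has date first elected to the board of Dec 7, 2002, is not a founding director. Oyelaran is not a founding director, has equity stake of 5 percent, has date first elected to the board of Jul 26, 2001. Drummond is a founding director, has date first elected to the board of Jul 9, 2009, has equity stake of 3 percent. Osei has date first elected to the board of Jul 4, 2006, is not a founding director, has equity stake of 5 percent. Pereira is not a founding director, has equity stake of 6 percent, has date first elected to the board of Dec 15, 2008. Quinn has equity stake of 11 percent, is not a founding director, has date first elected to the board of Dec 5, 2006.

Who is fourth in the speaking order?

By the first rule: Drummond (a founding director); then Fontaine, Osei, Oyelaran, Pereira, Vasquez and Quinn (each not a founding director).
Among Fontaine, Osei, Oyelaran, Pereira, Vasquez and Quinn, by equity stake (lower first): Fontaine (1 percent) before Osei and Oyelaran (5 percent) before Pereira (6 percent) before Vasquez (10 percent) before Quinn (11 percent).
Among Osei and Oyelaran, by date first elected to the board (later first): Osei (Jul 4, 2006) before Oyelaran (Jul 26, 2001).
Order: Drummond, Fontaine, Osei, Oyelaran, Pereira, Vasquez, Quinn.

Oyelaran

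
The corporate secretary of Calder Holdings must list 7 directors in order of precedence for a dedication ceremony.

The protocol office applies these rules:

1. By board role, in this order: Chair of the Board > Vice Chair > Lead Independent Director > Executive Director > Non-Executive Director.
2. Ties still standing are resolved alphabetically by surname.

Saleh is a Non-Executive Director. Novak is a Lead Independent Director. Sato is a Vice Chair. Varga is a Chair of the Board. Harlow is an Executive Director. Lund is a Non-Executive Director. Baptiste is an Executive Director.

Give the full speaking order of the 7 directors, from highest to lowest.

By board role: Varga (Chair of the Board); then Sato (Vice Chair); then Novak (Lead Independent Director); then Baptiste and Harlow (Executive Director); then Lund and Saleh (Non-Executive Director).
Among Baptiste and Harlow, alphabetically by surname: Baptiste before Harlow.
Among Lund and Saleh, alphabetically by surname: Lund before Saleh.
Full order: Varga, Sato, Novak, Baptiste, Harlow, Lund, Saleh.

Varga, Sato, Novak, Baptiste, Harlow, Lund, Saleh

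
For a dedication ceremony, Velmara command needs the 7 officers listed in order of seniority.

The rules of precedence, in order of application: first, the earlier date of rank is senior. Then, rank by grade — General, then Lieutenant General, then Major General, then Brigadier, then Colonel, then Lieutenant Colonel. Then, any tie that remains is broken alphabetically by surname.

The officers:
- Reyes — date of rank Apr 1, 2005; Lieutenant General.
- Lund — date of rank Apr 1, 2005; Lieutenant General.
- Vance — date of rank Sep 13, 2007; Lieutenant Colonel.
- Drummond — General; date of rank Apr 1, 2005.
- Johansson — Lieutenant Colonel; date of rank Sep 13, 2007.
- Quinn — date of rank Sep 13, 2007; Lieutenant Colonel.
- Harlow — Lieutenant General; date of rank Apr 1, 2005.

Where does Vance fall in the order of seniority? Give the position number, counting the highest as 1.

By date of rank (earlier first): Drummond, Harlow, Lund and Reyes (each Apr 1, 2005); then Johansson, Quinn and Vance (each Sep 13, 2007).
Among Drummond, Harlow, Lund and Reyes, by grade: Drummond (General) before Harlow, Lund and Reyes (Lieutenant General).
Among Harlow, Lund and Reyes, alphabetically by surname: Harlow before Lund before Reyes.
Johansson, Quinn and Vance are each Lieutenant Colonel, so the next rule applies.
Among Johansson, Quinn and Vance, alphabetically by surname: Johansson before Quinn before Vance.
Order: Drummond, Harlow, Lund, Reyes, Johansson, Quinn, Vance. So position 7.

7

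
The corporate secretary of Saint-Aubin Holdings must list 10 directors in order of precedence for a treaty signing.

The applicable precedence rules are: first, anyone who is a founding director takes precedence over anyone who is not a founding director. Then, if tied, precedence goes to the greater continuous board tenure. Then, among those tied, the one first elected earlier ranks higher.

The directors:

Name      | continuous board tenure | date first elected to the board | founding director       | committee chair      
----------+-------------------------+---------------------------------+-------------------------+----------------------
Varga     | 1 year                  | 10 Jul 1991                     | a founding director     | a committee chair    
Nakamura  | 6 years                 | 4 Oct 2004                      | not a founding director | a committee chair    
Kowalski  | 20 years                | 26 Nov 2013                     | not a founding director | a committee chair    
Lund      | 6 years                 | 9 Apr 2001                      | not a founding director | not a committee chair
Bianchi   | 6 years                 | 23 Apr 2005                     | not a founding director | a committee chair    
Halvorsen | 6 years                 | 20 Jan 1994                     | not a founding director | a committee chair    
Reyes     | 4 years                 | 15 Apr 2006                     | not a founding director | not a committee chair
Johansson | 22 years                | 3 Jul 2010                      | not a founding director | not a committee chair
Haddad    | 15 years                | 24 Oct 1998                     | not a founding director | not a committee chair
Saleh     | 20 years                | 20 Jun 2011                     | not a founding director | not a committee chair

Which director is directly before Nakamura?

Lund

By the first rule: Varga (a founding director); then Johansson, Saleh, Kowalski, Haddad, Halvorsen, Lund, Nakamura, Bianchi and Reyes (each not a founding director).
Among Johansson, Saleh, Kowalski, Haddad, Halvorsen, Lund, Nakamura, Bianchi and Reyes, by continuous board tenure (higher first): Johansson (22 years) before Saleh and Kowalski (20 years) before Haddad (15 years) before Halvorsen, Lund, Nakamura and Bianchi (6 years) before Reyes (4 years).
Among Saleh and Kowalski, by date first elected to the board (earlier first): Saleh (20 Jun 2011) before Kowalski (26 Nov 2013).
Among Halvorsen, Lund, Nakamura and Bianchi, by date first elected to the board (earlier first): Halvorsen (20 Jan 1994) before Lund (9 Apr 2001) before Nakamura (4 Oct 2004) before Bianchi (23 Apr 2005).
Order: Varga, Johansson, Saleh, Kowalski, Haddad, Halvorsen, Lund, Nakamura, Bianchi, Reyes.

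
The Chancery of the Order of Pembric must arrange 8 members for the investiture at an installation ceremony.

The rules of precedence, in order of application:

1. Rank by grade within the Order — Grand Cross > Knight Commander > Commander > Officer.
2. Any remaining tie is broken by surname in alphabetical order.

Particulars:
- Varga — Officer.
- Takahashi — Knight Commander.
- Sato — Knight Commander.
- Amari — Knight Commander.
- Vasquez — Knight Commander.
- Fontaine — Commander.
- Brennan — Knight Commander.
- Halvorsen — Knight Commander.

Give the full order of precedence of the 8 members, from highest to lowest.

Amari, Brennan, Halvorsen, Sato, Takahashi, Vasquez, Fontaine, Varga

By grade within the Order: Amari, Brennan, Halvorsen, Sato, Takahashi and Vasquez (Knight Commander); then Fontaine (Commander); then Varga (Officer).
Among Amari, Brennan, Halvorsen, Sato, Takahashi and Vasquez, alphabetically by surname: Amari before Brennan before Halvorsen before Sato before Takahashi before Vasquez.
Full order: Amari, Brennan, Halvorsen, Sato, Takahashi, Vasquez, Fontaine, Varga.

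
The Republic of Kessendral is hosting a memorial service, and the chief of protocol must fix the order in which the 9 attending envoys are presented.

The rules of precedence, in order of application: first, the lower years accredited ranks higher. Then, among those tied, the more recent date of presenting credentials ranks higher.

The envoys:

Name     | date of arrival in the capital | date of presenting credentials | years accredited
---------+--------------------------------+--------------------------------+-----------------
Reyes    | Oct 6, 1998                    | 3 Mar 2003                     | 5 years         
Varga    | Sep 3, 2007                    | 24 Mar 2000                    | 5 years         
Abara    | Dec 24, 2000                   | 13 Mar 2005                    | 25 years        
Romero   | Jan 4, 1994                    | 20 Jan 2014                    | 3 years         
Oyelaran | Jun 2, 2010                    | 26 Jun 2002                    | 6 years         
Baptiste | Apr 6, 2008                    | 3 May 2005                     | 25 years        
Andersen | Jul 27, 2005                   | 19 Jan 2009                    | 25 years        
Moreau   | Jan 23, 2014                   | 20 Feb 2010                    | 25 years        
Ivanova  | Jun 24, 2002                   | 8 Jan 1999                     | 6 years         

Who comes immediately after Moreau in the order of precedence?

Andersen

By years accredited (lower first): Romero (3 years); then Reyes and Varga (both 5 years); then Oyelaran and Ivanova (both 6 years); then Moreau, Andersen, Baptiste and Abara (each 25 years).
Among Reyes and Varga, by date of presenting credentials (later first): Reyes (3 Mar 2003) before Varga (24 Mar 2000).
Among Oyelaran and Ivanova, by date of presenting credentials (later first): Oyelaran (26 Jun 2002) before Ivanova (8 Jan 1999).
Among Moreau, Andersen, Baptiste and Abara, by date of presenting credentials (later first): Moreau (20 Feb 2010) before Andersen (19 Jan 2009) before Baptiste (3 May 2005) before Abara (13 Mar 2005).
Order: Romero, Reyes, Varga, Oyelaran, Ivanova, Moreau, Andersen, Baptiste, Abara.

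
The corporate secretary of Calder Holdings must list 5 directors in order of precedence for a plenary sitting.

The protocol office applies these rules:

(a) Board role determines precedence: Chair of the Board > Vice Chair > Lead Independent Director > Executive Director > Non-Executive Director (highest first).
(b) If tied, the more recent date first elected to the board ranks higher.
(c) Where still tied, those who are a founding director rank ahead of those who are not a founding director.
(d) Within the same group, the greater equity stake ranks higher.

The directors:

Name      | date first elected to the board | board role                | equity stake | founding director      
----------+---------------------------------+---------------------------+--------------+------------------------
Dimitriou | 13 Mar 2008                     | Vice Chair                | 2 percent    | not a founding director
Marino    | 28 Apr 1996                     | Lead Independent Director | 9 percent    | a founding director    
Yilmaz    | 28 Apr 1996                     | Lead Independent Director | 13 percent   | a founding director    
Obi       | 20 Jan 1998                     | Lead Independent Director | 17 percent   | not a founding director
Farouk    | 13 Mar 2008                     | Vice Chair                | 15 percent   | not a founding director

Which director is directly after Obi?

By board role: Farouk and Dimitriou (Vice Chair); then Obi, Yilmaz and Marino (Lead Independent Director).
Farouk and Dimitriou both have date first elected to the board 13 Mar 2008, so the next rule applies.
Farouk and Dimitriou are each not a founding director, so the next rule applies.
Among Farouk and Dimitriou, by equity stake (higher first): Farouk (15 percent) before Dimitriou (2 percent).
Among Obi, Yilmaz and Marino, by date first elected to the board (later first): Obi (20 Jan 1998) before Yilmaz and Marino (28 Apr 1996).
Yilmaz and Marino are each a founding director, so the next rule applies.
Among Yilmaz and Marino, by equity stake (higher first): Yilmaz (13 percent) before Marino (9 percent).
Order: Farouk, Dimitriou, Obi, Yilmaz, Marino.

Yilmaz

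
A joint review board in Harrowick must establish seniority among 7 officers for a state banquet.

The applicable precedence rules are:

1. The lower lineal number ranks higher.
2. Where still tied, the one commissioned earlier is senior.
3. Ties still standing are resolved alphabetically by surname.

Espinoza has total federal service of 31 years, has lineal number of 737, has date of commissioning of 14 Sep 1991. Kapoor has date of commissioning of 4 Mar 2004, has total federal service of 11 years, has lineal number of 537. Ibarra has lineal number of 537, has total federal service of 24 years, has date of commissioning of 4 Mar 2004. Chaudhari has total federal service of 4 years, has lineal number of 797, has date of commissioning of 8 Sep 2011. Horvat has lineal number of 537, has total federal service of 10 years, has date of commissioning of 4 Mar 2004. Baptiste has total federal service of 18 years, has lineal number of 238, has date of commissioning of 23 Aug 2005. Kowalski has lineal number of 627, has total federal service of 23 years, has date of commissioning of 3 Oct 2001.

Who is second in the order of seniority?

By lineal number (lower first): Baptiste (238); then Horvat, Ibarra and Kapoor (each 537); then Kowalski (627); then Espinoza (737); then Chaudhari (797).
Horvat, Ibarra and Kapoor all have date of commissioning 4 Mar 2004, so the next rule applies.
Among Horvat, Ibarra and Kapoor, alphabetically by surname: Horvat before Ibarra before Kapoor.
Order: Baptiste, Horvat, Ibarra, Kapoor, Kowalski, Espinoza, Chaudhari.

Horvat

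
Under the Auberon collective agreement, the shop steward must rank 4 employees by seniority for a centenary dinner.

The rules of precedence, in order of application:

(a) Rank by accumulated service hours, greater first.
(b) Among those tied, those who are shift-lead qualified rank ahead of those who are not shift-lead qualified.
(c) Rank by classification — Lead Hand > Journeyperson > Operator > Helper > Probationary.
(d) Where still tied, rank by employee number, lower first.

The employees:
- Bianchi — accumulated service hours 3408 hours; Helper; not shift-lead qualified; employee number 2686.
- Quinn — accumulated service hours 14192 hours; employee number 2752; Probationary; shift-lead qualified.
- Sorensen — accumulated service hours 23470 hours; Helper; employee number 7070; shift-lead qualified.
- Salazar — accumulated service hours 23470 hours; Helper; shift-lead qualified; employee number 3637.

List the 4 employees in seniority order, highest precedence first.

By accumulated service hours (higher first): Salazar and Sorensen (both 23470 hours); then Quinn (14192 hours); then Bianchi (3408 hours).
Salazar and Sorensen are each shift-lead qualified, so the next rule applies.
Salazar and Sorensen are each Helper, so the next rule applies.
Among Salazar and Sorensen, by employee number (lower first): Salazar (3637) before Sorensen (7070).
Full order: Salazar, Sorensen, Quinn, Bianchi.

Salazar, Sorensen, Quinn, Bianchi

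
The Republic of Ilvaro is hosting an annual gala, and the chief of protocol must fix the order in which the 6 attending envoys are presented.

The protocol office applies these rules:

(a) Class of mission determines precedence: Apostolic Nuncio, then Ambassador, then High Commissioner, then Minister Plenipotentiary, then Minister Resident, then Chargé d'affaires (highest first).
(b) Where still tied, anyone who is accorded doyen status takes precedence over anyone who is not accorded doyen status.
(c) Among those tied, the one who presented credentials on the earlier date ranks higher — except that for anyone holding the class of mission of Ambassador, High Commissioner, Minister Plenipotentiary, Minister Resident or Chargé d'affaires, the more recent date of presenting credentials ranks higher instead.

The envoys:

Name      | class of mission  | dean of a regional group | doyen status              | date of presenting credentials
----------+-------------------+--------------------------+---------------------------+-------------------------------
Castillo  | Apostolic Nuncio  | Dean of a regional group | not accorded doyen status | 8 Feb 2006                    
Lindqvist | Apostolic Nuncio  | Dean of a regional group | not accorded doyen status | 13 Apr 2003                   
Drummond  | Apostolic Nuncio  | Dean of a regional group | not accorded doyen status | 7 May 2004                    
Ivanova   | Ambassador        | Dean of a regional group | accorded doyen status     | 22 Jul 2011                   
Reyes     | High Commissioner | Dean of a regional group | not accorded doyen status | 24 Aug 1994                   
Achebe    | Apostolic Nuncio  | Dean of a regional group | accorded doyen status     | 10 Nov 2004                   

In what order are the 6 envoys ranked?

Achebe, Lindqvist, Drummond, Castillo, Ivanova, Reyes

By class of mission: Achebe, Lindqvist, Drummond and Castillo (Apostolic Nuncio); then Ivanova (Ambassador); then Reyes (High Commissioner).
Among Achebe, Lindqvist, Drummond and Castillo, accorded doyen status before not accorded doyen status: Achebe (accorded doyen status) before Lindqvist, Drummond and Castillo (not accorded doyen status).
Among Lindqvist, Drummond and Castillo, by date of presenting credentials (earlier first): Lindqvist (13 Apr 2003) before Drummond (7 May 2004) before Castillo (8 Feb 2006).
Full order: Achebe, Lindqvist, Drummond, Castillo, Ivanova, Reyes.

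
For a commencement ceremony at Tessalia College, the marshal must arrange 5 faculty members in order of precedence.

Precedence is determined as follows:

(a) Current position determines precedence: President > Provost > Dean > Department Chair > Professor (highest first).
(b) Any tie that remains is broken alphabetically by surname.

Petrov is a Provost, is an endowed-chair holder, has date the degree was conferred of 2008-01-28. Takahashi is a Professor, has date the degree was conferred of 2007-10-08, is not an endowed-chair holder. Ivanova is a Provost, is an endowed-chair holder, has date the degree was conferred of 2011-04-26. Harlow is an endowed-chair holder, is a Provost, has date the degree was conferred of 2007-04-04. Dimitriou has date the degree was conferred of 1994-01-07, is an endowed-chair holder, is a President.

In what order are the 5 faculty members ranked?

Dimitriou, Harlow, Ivanova, Petrov, Takahashi

By current position: Dimitriou (President); then Harlow, Ivanova and Petrov (Provost); then Takahashi (Professor).
Among Harlow, Ivanova and Petrov, alphabetically by surname: Harlow before Ivanova before Petrov.
Full order: Dimitriou, Harlow, Ivanova, Petrov, Takahashi.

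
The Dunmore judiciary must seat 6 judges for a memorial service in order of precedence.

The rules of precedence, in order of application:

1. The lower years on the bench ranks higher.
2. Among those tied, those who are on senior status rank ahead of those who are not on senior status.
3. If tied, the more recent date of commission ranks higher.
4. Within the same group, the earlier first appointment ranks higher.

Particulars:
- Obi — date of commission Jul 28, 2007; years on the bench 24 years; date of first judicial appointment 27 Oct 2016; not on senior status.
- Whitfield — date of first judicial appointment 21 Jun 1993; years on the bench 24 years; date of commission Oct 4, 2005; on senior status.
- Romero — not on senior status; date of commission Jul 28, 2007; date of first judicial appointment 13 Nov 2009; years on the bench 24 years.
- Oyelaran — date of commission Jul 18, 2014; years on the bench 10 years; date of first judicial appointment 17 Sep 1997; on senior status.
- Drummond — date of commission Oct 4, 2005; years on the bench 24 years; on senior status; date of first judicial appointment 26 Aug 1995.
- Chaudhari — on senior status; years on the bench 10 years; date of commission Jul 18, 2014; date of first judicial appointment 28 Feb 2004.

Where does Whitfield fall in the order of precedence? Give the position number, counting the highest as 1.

3

By years on the bench (lower first): Oyelaran and Chaudhari (both 10 years); then Whitfield, Drummond, Romero and Obi (each 24 years).
Oyelaran and Chaudhari are each on senior status, so the next rule applies.
Oyelaran and Chaudhari both have date of commission Jul 18, 2014, so the next rule applies.
Among Oyelaran and Chaudhari, by date of first judicial appointment (earlier first): Oyelaran (17 Sep 1997) before Chaudhari (28 Feb 2004).
Among Whitfield, Drummond, Romero and Obi, on senior status before not on senior status: Whitfield and Drummond (on senior status) before Romero and Obi (not on senior status).
Whitfield and Drummond both have date of commission Oct 4, 2005, so the next rule applies.
Among Whitfield and Drummond, by date of first judicial appointment (earlier first): Whitfield (21 Jun 1993) before Drummond (26 Aug 1995).
Romero and Obi both have date of commission Jul 28, 2007, so the next rule applies.
Among Romero and Obi, by date of first judicial appointment (earlier first): Romero (13 Nov 2009) before Obi (27 Oct 2016).
Order: Oyelaran, Chaudhari, Whitfield, Drummond, Romero, Obi. So position 3.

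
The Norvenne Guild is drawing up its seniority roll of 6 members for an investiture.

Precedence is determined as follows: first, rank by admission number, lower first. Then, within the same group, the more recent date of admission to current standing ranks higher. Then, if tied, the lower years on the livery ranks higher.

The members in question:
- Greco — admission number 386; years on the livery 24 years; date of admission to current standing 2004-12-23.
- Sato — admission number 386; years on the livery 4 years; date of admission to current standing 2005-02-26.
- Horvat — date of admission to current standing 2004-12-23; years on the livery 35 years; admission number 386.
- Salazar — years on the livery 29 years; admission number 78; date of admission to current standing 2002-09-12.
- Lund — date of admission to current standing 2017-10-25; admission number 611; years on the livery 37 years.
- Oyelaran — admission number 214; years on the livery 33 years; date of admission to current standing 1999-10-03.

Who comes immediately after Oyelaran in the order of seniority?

By admission number (lower first): Salazar (78); then Oyelaran (214); then Sato, Greco and Horvat (each 386); then Lund (611).
Among Sato, Greco and Horvat, by date of admission to current standing (later first): Sato (2005-02-26) before Greco and Horvat (2004-12-23).
Among Greco and Horvat, by years on the livery (lower first): Greco (24 years) before Horvat (35 years).
Order: Salazar, Oyelaran, Sato, Greco, Horvat, Lund.

Sato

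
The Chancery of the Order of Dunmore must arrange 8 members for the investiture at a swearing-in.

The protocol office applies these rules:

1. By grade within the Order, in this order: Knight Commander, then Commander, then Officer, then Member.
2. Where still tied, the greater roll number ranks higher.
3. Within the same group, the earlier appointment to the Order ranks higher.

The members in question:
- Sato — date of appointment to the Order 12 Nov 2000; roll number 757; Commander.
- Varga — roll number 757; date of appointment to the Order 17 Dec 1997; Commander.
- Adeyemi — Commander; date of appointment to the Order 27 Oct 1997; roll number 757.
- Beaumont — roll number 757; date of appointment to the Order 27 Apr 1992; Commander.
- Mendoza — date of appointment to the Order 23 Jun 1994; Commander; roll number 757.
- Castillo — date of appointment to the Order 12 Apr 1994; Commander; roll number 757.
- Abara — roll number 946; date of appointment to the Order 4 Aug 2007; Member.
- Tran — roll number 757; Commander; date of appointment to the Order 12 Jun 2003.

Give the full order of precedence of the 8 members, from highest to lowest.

Beaumont, Castillo, Mendoza, Adeyemi, Varga, Sato, Tran, Abara

By grade within the Order: Beaumont, Castillo, Mendoza, Adeyemi, Varga, Sato and Tran (Commander); then Abara (Member).
Beaumont, Castillo, Mendoza, Adeyemi, Varga, Sato and Tran all have roll number 757, so the next rule applies.
Among Beaumont, Castillo, Mendoza, Adeyemi, Varga, Sato and Tran, by date of appointment to the Order (earlier first): Beaumont (27 Apr 1992) before Castillo (12 Apr 1994) before Mendoza (23 Jun 1994) before Adeyemi (27 Oct 1997) before Varga (17 Dec 1997) before Sato (12 Nov 2000) before Tran (12 Jun 2003).
Full order: Beaumont, Castillo, Mendoza, Adeyemi, Varga, Sato, Tran, Abara.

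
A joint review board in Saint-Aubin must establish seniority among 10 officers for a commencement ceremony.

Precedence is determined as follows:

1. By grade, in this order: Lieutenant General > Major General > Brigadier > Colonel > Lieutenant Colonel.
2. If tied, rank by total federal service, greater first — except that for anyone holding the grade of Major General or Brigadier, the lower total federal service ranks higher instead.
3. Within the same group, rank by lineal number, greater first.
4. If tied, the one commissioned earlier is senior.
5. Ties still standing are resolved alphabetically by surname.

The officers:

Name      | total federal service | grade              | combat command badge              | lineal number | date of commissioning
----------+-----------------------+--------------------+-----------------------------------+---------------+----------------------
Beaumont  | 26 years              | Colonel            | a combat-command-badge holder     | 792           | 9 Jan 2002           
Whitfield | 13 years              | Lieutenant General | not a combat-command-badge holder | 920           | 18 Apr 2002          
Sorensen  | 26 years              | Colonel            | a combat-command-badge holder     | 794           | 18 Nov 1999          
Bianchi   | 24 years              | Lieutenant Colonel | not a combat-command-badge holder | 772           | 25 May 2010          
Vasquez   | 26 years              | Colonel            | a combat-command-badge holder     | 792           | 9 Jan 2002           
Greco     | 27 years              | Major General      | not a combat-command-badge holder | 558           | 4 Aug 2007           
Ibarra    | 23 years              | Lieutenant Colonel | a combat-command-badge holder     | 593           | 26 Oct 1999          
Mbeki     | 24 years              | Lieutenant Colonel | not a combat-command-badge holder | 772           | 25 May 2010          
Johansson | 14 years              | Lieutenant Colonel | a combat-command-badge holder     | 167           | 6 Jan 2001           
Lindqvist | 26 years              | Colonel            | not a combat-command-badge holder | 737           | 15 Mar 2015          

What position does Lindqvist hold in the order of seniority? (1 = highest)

By grade: Whitfield (Lieutenant General); then Greco (Major General); then Sorensen, Beaumont, Vasquez and Lindqvist (Colonel); then Bianchi, Mbeki, Ibarra and Johansson (Lieutenant Colonel).
Sorensen, Beaumont, Vasquez and Lindqvist all have total federal service 26 years, so the next rule applies.
Among Sorensen, Beaumont, Vasquez and Lindqvist, by lineal number (higher first): Sorensen (794) before Beaumont and Vasquez (792) before Lindqvist (737).
Beaumont and Vasquez both have date of commissioning 9 Jan 2002, so the next rule applies.
Among Beaumont and Vasquez, alphabetically by surname: Beaumont before Vasquez.
Among Bianchi, Mbeki, Ibarra and Johansson, by total federal service (higher first): Bianchi and Mbeki (24 years) before Ibarra (23 years) before Johansson (14 years).
Bianchi and Mbeki both have lineal number 772, so the next rule applies.
Bianchi and Mbeki both have date of commissioning 25 May 2010, so the next rule applies.
Among Bianchi and Mbeki, alphabetically by surname: Bianchi before Mbeki.
Order: Whitfield, Greco, Sorensen, Beaumont, Vasquez, Lindqvist, Bianchi, Mbeki, Ibarra, Johansson. So position 6.

6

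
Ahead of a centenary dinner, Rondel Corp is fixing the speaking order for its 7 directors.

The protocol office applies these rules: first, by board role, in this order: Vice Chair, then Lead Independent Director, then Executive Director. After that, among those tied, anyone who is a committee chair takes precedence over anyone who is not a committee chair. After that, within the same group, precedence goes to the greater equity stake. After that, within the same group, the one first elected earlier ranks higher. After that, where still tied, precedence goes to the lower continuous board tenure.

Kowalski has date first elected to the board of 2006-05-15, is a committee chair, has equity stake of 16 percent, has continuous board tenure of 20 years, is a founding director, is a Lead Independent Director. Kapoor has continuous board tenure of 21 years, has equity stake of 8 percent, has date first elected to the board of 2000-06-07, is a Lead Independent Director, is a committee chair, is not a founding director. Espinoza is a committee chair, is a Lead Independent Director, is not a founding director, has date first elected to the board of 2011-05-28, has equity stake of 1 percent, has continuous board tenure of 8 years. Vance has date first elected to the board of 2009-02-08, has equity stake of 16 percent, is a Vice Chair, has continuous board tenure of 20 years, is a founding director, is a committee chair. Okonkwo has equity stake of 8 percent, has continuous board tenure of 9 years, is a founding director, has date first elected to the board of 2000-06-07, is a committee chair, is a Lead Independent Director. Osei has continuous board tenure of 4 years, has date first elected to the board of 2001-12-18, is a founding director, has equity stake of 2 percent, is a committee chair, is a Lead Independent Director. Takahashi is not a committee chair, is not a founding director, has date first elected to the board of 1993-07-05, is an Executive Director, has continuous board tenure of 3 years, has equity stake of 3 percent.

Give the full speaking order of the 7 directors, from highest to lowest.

By board role: Vance (Vice Chair); then Kowalski, Okonkwo, Kapoor, Osei and Espinoza (Lead Independent Director); then Takahashi (Executive Director).
Kowalski, Okonkwo, Kapoor, Osei and Espinoza are each a committee chair, so the next rule applies.
Among Kowalski, Okonkwo, Kapoor, Osei and Espinoza, by equity stake (higher first): Kowalski (16 percent) before Okonkwo and Kapoor (8 percent) before Osei (2 percent) before Espinoza (1 percent).
Okonkwo and Kapoor both have date first elected to the board 2000-06-07, so the next rule applies.
Among Okonkwo and Kapoor, by continuous board tenure (lower first): Okonkwo (9 years) before Kapoor (21 years).
Full order: Vance, Kowalski, Okonkwo, Kapoor, Osei, Espinoza, Takahashi.

Vance, Kowalski, Okonkwo, Kapoor, Osei, Espinoza, Takahashi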